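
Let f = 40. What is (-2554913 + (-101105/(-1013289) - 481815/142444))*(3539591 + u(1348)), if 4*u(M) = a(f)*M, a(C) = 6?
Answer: -1306036354469800751307299/144336938316 ≈ -9.0485e+12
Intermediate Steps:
u(M) = 3*M/2 (u(M) = (6*M)/4 = 3*M/2)
(-2554913 + (-101105/(-1013289) - 481815/142444))*(3539591 + u(1348)) = (-2554913 + (-101105/(-1013289) - 481815/142444))*(3539591 + (3/2)*1348) = (-2554913 + (-101105*(-1/1013289) - 481815*1/142444))*(3539591 + 2022) = (-2554913 + (101105/1013289 - 481815/142444))*3541613 = (-2554913 - 473816038915/144336938316)*3541613 = -368768793899785423/144336938316*3541613 = -1306036354469800751307299/144336938316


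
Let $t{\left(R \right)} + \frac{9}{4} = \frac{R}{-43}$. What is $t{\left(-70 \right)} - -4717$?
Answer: $\frac{811217}{172} \approx 4716.4$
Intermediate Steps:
$t{\left(R \right)} = - \frac{9}{4} - \frac{R}{43}$ ($t{\left(R \right)} = - \frac{9}{4} + \frac{R}{-43} = - \frac{9}{4} + R \left(- \frac{1}{43}\right) = - \frac{9}{4} - \frac{R}{43}$)
$t{\left(-70 \right)} - -4717 = \left(- \frac{9}{4} - - \frac{70}{43}\right) - -4717 = \left(- \frac{9}{4} + \frac{70}{43}\right) + 4717 = - \frac{107}{172} + 4717 = \frac{811217}{172}$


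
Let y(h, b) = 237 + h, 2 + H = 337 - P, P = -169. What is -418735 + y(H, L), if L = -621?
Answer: -417994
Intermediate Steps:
H = 504 (H = -2 + (337 - 1*(-169)) = -2 + (337 + 169) = -2 + 506 = 504)
-418735 + y(H, L) = -418735 + (237 + 504) = -418735 + 741 = -417994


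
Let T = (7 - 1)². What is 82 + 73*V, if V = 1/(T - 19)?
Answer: 1467/17 ≈ 86.294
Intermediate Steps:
T = 36 (T = 6² = 36)
V = 1/17 (V = 1/(36 - 19) = 1/17 ≈ 0.058824)
82 + 73*V = 82 + 73*(1/17) = 82 + 73/17 = 1467/17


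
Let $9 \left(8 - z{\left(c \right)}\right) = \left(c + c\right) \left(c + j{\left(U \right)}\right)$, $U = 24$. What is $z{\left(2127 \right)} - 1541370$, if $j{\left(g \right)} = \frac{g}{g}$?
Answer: $- \frac{7641590}{3} \approx -2.5472 \cdot 10^{6}$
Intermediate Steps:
$j{\left(g \right)} = 1$
$z{\left(c \right)} = 8 - \frac{2 c \left(1 + c\right)}{9}$ ($z{\left(c \right)} = 8 - \frac{\left(c + c\right) \left(c + 1\right)}{9} = 8 - \frac{2 c \left(1 + c\right)}{9}$)
$z{\left(2127 \right)} - 1541370 = \left(8 - \frac{1418}{3} - \frac{2 \cdot 2127^{2}}{9}\right) - 1541370 = \left(8 - \frac{1418}{3} - 1005362\right) - 1541370 = - \frac{3017480}{3} - 1541370 = - \frac{7641590}{3}$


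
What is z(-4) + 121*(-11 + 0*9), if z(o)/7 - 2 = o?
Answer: -1345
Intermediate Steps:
z(o) = 14 + 7*o
z(-4) + 121*(-11 + 0*9) = (14 + 7*(-4)) + 121*(-11 + 0*9) = (14 - 28) + 121*(-11 + 0) = -14 + 121*(-11) = -14 - 1331 = -1345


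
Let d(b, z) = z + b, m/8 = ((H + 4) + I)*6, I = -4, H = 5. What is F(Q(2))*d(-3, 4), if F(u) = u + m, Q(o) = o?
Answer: 242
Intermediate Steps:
m = 240 (m = 8*(((5 + 4) - 4)*6) = 8*((9 - 4)*6) = 8*(5*6) = 8*30 = 240)
d(b, z) = b + z
F(u) = 240 + u (F(u) = u + 240 = 240 + u)
F(Q(2))*d(-3, 4) = (240 + 2)*(-3 + 4) = 242*1 = 242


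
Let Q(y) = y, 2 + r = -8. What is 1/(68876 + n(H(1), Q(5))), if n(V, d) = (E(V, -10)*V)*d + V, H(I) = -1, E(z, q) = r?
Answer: 1/68925 ≈ 1.4509e-5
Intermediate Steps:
r = -10 (r = -2 - 8 = -10)
E(z, q) = -10
n(V, d) = V - 10*V*d (n(V, d) = (-10*V)*d + V = -10*V*d + V = V - 10*V*d)
1/(68876 + n(H(1), Q(5))) = 1/(68876 - (1 - 10*5)) = 1/(68876 - (1 - 50)) = 1/(68876 - 1*(-49)) = 1/(68876 + 49) = 1/68925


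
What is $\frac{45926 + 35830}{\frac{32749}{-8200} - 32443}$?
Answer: $- \frac{670399200}{266065349} \approx -2.5197$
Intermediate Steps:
$\frac{45926 + 35830}{\frac{32749}{-8200} - 32443} = \frac{81756}{32749 \left(- \frac{1}{8200}\right) - 32443} = \frac{81756}{- \frac{32749}{8200} - 32443} = \frac{81756}{- \frac{266065349}{8200}} = 81756 \left(- \frac{8200}{266065349}\right) = - \frac{670399200}{266065349}$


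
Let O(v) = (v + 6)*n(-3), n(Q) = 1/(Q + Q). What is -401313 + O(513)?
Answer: -802799/2 ≈ -4.0140e+5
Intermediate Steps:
n(Q) = 1/(2*Q)
O(v) = -1 - v/6 (O(v) = (v + 6)*((1/2)/(-3)) = (6 + v)*((1/2)*(-1/3)) = (6 + v)*(-1/6) = -1 - v/6)
-401313 + O(513) = -401313 + (-1 - 1/6*513) = -401313 + (-1 - 171/2) = -401313 - 173/2 = -802799/2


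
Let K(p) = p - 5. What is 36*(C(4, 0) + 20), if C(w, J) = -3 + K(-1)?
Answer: 396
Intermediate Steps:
K(p) = -5 + p
C(w, J) = -9 (C(w, J) = -3 + (-5 - 1) = -3 - 6 = -9)
36*(C(4, 0) + 20) = 36*(-9 + 20) = 36*11 = 396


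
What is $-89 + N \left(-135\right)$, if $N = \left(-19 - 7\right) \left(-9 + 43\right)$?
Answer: $119251$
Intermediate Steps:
$N = -884$ ($N = \left(-26\right) 34 = -884$)
$-89 + N \left(-135\right) = -89 - -119340 = -89 + 119340 = 119251$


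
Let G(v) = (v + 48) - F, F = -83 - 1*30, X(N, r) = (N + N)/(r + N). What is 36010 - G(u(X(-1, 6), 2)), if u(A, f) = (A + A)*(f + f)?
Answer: 179261/5 ≈ 35852.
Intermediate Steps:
X(N, r) = 2*N/(N + r) (X(N, r) = (2*N)/(N + r) = 2*N/(N + r))
F = -113 (F = -83 - 30 = -113)
u(A, f) = 4*A*f (u(A, f) = (2*A)*(2*f) = 4*A*f)
G(v) = 161 + v (G(v) = (v + 48) - 1*(-113) = (48 + v) + 113 = 161 + v)
36010 - G(u(X(-1, 6), 2)) = 36010 - (161 + 4*(2*(-1)/(-1 + 6))*2) = 36010 - (161 + 4*(2*(-1)/5)*2) = 36010 - (161 + 4*(2*(-1)*(⅕))*2) = 36010 - (161 + 4*(-⅖)*2) = 36010 - (161 - 16/5) = 36010 - 1*789/5 = 36010 - 789/5 = 179261/5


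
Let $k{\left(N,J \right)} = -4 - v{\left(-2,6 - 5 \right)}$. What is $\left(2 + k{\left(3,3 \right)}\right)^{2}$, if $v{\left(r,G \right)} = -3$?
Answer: $1$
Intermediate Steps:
$k{\left(N,J \right)} = -1$ ($k{\left(N,J \right)} = -4 - -3 = -4 + 3 = -1$)
$\left(2 + k{\left(3,3 \right)}\right)^{2} = \left(2 - 1\right)^{2} = 1^{2} = 1$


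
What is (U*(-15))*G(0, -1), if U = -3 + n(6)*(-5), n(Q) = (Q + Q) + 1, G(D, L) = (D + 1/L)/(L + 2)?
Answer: -1020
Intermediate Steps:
G(D, L) = (D + 1/L)/(2 + L)
n(Q) = 1 + 2*Q (n(Q) = 2*Q + 1 = 1 + 2*Q)
U = -68 (U = -3 + (1 + 2*6)*(-5) = -3 + (1 + 12)*(-5) = -3 + 13*(-5) = -3 - 65 = -68)
(U*(-15))*G(0, -1) = (-68*(-15))*((1 + 0*(-1))/((-1)*(2 - 1))) = 1020*(-1*(1 + 0)/1) = 1020*(-1*1*1) = 1020*(-1) = -1020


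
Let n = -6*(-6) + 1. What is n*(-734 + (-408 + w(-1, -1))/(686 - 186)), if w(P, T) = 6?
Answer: -6796937/250 ≈ -27188.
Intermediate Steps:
n = 37 (n = 36 + 1 = 37)
n*(-734 + (-408 + w(-1, -1))/(686 - 186)) = 37*(-734 + (-408 + 6)/(686 - 186)) = 37*(-734 - 402/500) = 37*(-734 - 402*1/500) = 37*(-734 - 201/250) = 37*(-183701/250) = -6796937/250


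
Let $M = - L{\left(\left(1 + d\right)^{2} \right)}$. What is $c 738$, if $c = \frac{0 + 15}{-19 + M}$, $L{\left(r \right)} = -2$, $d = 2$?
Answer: $- \frac{11070}{17} \approx -651.18$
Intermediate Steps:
$M = 2$ ($M = \left(-1\right) \left(-2\right) = 2$)
$c = - \frac{15}{17}$ ($c = \frac{0 + 15}{-19 + 2} = \frac{15}{-17} = 15 \left(- \frac{1}{17}\right) = - \frac{15}{17} \approx -0.88235$)
$c 738 = \left(- \frac{15}{17}\right) 738 = - \frac{11070}{17}$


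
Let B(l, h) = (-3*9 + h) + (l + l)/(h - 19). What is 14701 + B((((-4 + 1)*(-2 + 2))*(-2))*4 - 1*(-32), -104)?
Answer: 1792046/123 ≈ 14569.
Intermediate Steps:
B(l, h) = -27 + h + 2*l/(-19 + h) (B(l, h) = (-27 + h) + (2*l)/(-19 + h) = (-27 + h) + 2*l/(-19 + h) = -27 + h + 2*l/(-19 + h))
14701 + B((((-4 + 1)*(-2 + 2))*(-2))*4 - 1*(-32), -104) = 14701 + (513 + (-104)**2 - 46*(-104) + 2*((((-4 + 1)*(-2 + 2))*(-2))*4 - 1*(-32)))/(-19 - 104) = 14701 + (513 + 10816 + 4784 + 2*((-3*0*(-2))*4 + 32))/(-123) = 14701 - (513 + 10816 + 4784 + 2*((0*(-2))*4 + 32))/123 = 14701 - (513 + 10816 + 4784 + 2*(0*4 + 32))/123 = 14701 - (513 + 10816 + 4784 + 2*(0 + 32))/123 = 14701 - (513 + 10816 + 4784 + 2*32)/123 = 14701 - (513 + 10816 + 4784 + 64)/123 = 14701 - 1/123*16177 = 14701 - 16177/123 = 1792046/123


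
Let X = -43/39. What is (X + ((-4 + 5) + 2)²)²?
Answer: 94864/1521 ≈ 62.370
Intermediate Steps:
X = -43/39 (X = -43*1/39 = -43/39 ≈ -1.1026)
(X + ((-4 + 5) + 2)²)² = (-43/39 + ((-4 + 5) + 2)²)² = (-43/39 + (1 + 2)²)² = (-43/39 + 3²)² = (-43/39 + 9)² = (308/39)² = 94864/1521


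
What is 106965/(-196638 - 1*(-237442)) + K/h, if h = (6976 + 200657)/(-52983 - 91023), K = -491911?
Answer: 963500496339503/2824085644 ≈ 3.4117e+5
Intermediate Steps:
h = -69211/48002 (h = 207633/(-144006) = 207633*(-1/144006) = -69211/48002 ≈ -1.4418)
106965/(-196638 - 1*(-237442)) + K/h = 106965/(-196638 - 1*(-237442)) - 491911/(-69211/48002) = 106965/(-196638 + 237442) - 491911*(-48002/69211) = 106965/40804 + 23612711822/69211 = 963500496339503/2824085644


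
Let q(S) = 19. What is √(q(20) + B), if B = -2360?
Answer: I*√2341 ≈ 48.384*I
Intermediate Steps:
√(q(20) + B) = √(19 - 2360) = √(-2341) = I*√2341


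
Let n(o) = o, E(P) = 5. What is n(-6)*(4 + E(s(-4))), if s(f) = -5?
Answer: -54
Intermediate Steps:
n(-6)*(4 + E(s(-4))) = -6*(4 + 5) = -6*9 = -54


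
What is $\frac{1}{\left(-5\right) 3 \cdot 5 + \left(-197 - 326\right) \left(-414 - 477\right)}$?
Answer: $\frac{1}{465918} \approx 2.1463 \cdot 10^{-6}$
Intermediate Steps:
$\frac{1}{\left(-5\right) 3 \cdot 5 + \left(-197 - 326\right) \left(-414 - 477\right)} = \frac{1}{\left(-15\right) 5 - -465993} = \frac{1}{-75 + 465993} = \frac{1}{465918}$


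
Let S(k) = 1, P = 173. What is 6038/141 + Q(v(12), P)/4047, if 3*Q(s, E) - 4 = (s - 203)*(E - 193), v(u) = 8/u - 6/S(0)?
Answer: 73895422/1711881 ≈ 43.166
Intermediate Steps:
v(u) = -6 + 8/u (v(u) = 8/u - 6/1 = 8/u - 6*1 = 8/u - 6 = -6 + 8/u)
Q(s, E) = 4/3 + (-203 + s)*(-193 + E)/3 (Q(s, E) = 4/3 + ((s - 203)*(E - 193))/3 = 4/3 + ((-203 + s)*(-193 + E))/3 = 4/3 + (-203 + s)*(-193 + E)/3)
6038/141 + Q(v(12), P)/4047 = 6038/141 + (13061 - 203/3*173 - 193*(-6 + 8/12)/3 + (⅓)*173*(-6 + 8/12))/4047 = 6038*(1/141) + (13061 - 35119/3 - 193*(-6 + 8*(1/12))/3 + (⅓)*173*(-6 + 8*(1/12)))*(1/4047) = 6038/141 + (13061 - 35119/3 - 193*(-6 + ⅔)/3 + (⅓)*173*(-6 + ⅔))*(1/4047) = 6038/141 + (13061 - 35119/3 - 193/3*(-16/3) + (⅓)*173*(-16/3))*(1/4047) = 6038/141 + (13061 - 35119/3 + 3088/9 - 2768/9)*(1/4047) = 6038/141 + (12512/9)*(1/4047) = 6038/141 + 12512/36423 = 73895422/1711881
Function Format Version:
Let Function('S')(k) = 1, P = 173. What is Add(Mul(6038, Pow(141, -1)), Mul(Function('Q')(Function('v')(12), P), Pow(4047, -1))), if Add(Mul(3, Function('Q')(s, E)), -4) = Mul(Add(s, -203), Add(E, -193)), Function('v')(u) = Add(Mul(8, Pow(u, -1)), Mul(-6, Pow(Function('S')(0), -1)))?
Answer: Rational(73895422, 1711881) ≈ 43.166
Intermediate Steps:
Function('v')(u) = Add(-6, Mul(8, Pow(u, -1))) (Function('v')(u) = Add(Mul(8, Pow(u, -1)), Mul(-6, Pow(1, -1))) = Add(Mul(8, Pow(u, -1)), Mul(-6, 1)) = Add(Mul(8, Pow(u, -1)), -6) = Add(-6, Mul(8, Pow(u, -1))))
Function('Q')(s, E) = Add(Rational(4, 3), Mul(Rational(1, 3), Add(-203, s), Add(-193, E))) (Function('Q')(s, E) = Add(Rational(4, 3), Mul(Rational(1, 3), Mul(Add(s, -203), Add(E, -193)))) = Add(Rational(4, 3), Mul(Rational(1, 3), Mul(Add(-203, s), Add(-193, E)))) = Add(Rational(4, 3), Mul(Rational(1, 3), Add(-203, s), Add(-193, E))))
Add(Mul(6038, Pow(141, -1)), Mul(Function('Q')(Function('v')(12), P), Pow(4047, -1))) = Add(Mul(6038, Pow(141, -1)), Mul(Add(13061, Mul(Rational(-203, 3), 173), Mul(Rational(-193, 3), Add(-6, Mul(8, Pow(12, -1)))), Mul(Rational(1, 3), 173, Add(-6, Mul(8, Pow(12, -1))))), Pow(4047, -1))) = Add(Mul(6038, Rational(1, 141)), Mul(Add(13061, Rational(-35119, 3), Mul(Rational(-193, 3), Add(-6, Mul(8, Rational(1, 12)))), Mul(Rational(1, 3), 173, Add(-6, Mul(8, Rational(1, 12))))), Rational(1, 4047))) = Add(Rational(6038, 141), Mul(Add(13061, Rational(-35119, 3), Mul(Rational(-193, 3), Add(-6, Rational(2, 3))), Mul(Rational(1, 3), 173, Add(-6, Rational(2, 3)))), Rational(1, 4047))) = Add(Rational(6038, 141), Mul(Add(13061, Rational(-35119, 3), Mul(Rational(-193, 3), Rational(-16, 3)), Mul(Rational(1, 3), 173, Rational(-16, 3))), Rational(1, 4047))) = Add(Rational(6038, 141), Mul(Add(13061, Rational(-35119, 3), Rational(3088, 9), Rational(-2768, 9)), Rational(1, 4047))) = Add(Rational(6038, 141), Mul(Rational(12512, 9), Rational(1, 4047))) = Add(Rational(6038, 141), Rational(12512, 36423)) = Rational(73895422, 1711881)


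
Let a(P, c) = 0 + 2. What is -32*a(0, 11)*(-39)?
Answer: 2496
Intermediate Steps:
a(P, c) = 2
-32*a(0, 11)*(-39) = -32*2*(-39) = -64*(-39) = 2496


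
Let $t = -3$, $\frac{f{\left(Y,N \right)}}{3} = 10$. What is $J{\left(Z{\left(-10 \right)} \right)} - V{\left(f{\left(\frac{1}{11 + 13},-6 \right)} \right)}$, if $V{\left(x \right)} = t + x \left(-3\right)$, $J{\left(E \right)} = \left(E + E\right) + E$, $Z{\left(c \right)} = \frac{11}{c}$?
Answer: $\frac{897}{10} \approx 89.7$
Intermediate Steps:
$f{\left(Y,N \right)} = 30$ ($f{\left(Y,N \right)} = 3 \cdot 10 = 30$)
$J{\left(E \right)} = 3 E$ ($J{\left(E \right)} = 2 E + E = 3 E$)
$V{\left(x \right)} = -3 - 3 x$ ($V{\left(x \right)} = -3 + x \left(-3\right) = -3 - 3 x$)
$J{\left(Z{\left(-10 \right)} \right)} - V{\left(f{\left(\frac{1}{11 + 13},-6 \right)} \right)} = 3 \frac{11}{-10} - \left(-3 - 90\right) = 3 \cdot 11 \left(- \frac{1}{10}\right) - \left(-3 - 90\right) = 3 \left(- \frac{11}{10}\right) - -93 = - \frac{33}{10} + 93 = \frac{897}{10}$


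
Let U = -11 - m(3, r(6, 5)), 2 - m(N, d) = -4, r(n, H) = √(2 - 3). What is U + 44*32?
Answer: 1391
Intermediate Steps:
r(n, H) = I (r(n, H) = √(-1) = I)
m(N, d) = 6 (m(N, d) = 2 - 1*(-4) = 2 + 4 = 6)
U = -17 (U = -11 - 1*6 = -11 - 6 = -17)
U + 44*32 = -17 + 44*32 = -17 + 1408 = 1391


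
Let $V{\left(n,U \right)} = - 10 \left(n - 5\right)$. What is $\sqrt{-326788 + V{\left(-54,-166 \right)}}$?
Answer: $i \sqrt{326198} \approx 571.14 i$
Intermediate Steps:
$V{\left(n,U \right)} = 50 - 10 n$ ($V{\left(n,U \right)} = - 10 \left(-5 + n\right) = 50 - 10 n$)
$\sqrt{-326788 + V{\left(-54,-166 \right)}} = \sqrt{-326788 + \left(50 - -540\right)} = \sqrt{-326788 + \left(50 + 540\right)} = \sqrt{-326788 + 590} = \sqrt{-326198} = i \sqrt{326198}$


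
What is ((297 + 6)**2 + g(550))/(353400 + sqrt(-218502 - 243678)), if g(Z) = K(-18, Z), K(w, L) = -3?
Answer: 540737340/2081533703 - 15301*I*sqrt(115545)/10407668515 ≈ 0.25978 - 0.00049974*I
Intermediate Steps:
g(Z) = -3
((297 + 6)**2 + g(550))/(353400 + sqrt(-218502 - 243678)) = ((297 + 6)**2 - 3)/(353400 + sqrt(-218502 - 243678)) = (303**2 - 3)/(353400 + sqrt(-462180)) = (91809 - 3)/(353400 + 2*I*sqrt(115545)) = 91806/(353400 + 2*I*sqrt(115545))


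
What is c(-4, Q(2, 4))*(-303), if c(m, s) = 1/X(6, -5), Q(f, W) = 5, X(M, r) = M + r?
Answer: -303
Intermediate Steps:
c(m, s) = 1 (c(m, s) = 1/(6 - 5) = 1/1 = 1)
c(-4, Q(2, 4))*(-303) = 1*(-303) = -303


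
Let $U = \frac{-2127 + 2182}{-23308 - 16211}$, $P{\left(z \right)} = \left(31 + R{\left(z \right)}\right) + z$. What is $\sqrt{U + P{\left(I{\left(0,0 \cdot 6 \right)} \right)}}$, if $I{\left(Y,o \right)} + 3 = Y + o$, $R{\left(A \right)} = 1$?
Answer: $\frac{2 \sqrt{1258017109}}{13173} \approx 5.385$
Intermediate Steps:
$I{\left(Y,o \right)} = -3 + Y + o$ ($I{\left(Y,o \right)} = -3 + \left(Y + o\right) = -3 + Y + o$)
$P{\left(z \right)} = 32 + z$ ($P{\left(z \right)} = \left(31 + 1\right) + z = 32 + z$)
$U = - \frac{55}{39519}$ ($U = \frac{55}{-39519} = 55 \left(- \frac{1}{39519}\right) = - \frac{55}{39519} \approx -0.0013917$)
$\sqrt{U + P{\left(I{\left(0,0 \cdot 6 \right)} \right)}} = \sqrt{- \frac{55}{39519} + \left(32 + \left(-3 + 0 + 0 \cdot 6\right)\right)} = \sqrt{- \frac{55}{39519} + \left(32 + \left(-3 + 0 + 0\right)\right)} = \sqrt{- \frac{55}{39519} + \left(32 - 3\right)} = \sqrt{- \frac{55}{39519} + 29} = \sqrt{\frac{1145996}{39519}} = \frac{2 \sqrt{1258017109}}{13173}$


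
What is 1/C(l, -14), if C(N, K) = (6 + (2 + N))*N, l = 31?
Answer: 1/1209 ≈ 0.00082713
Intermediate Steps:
C(N, K) = N*(8 + N) (C(N, K) = (8 + N)*N = N*(8 + N))
1/C(l, -14) = 1/(31*(8 + 31)) = 1/(31*39) = 1/1209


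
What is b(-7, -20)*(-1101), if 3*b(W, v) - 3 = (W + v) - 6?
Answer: 11010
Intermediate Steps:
b(W, v) = -1 + W/3 + v/3 (b(W, v) = 1 + ((W + v) - 6)/3 = 1 + (-6 + W + v)/3 = 1 + (-2 + W/3 + v/3) = -1 + W/3 + v/3)
b(-7, -20)*(-1101) = (-1 + (⅓)*(-7) + (⅓)*(-20))*(-1101) = (-1 - 7/3 - 20/3)*(-1101) = -10*(-1101) = 11010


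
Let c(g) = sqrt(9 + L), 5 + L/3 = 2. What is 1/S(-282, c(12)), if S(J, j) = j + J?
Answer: -1/282 ≈ -0.0035461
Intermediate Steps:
L = -9 (L = -15 + 3*2 = -15 + 6 = -9)
c(g) = 0 (c(g) = sqrt(9 - 9) = sqrt(0) = 0)
S(J, j) = J + j
1/S(-282, c(12)) = 1/(-282 + 0) = 1/(-282) = -1/282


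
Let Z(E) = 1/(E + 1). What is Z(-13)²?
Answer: 1/144 ≈ 0.0069444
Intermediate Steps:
Z(E) = 1/(1 + E)
Z(-13)² = (1/(1 - 13))² = (1/(-12))² = (-1/12)² = 1/144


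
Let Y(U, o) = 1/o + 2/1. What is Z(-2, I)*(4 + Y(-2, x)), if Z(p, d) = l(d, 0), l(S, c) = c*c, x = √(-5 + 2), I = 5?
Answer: 0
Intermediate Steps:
x = I*√3 (x = √(-3) = I*√3 ≈ 1.732*I)
Y(U, o) = 2 + 1/o (Y(U, o) = 1/o + 2*1 = 1/o + 2 = 2 + 1/o)
l(S, c) = c²
Z(p, d) = 0 (Z(p, d) = 0² = 0)
Z(-2, I)*(4 + Y(-2, x)) = 0*(4 + (2 + 1/(I*√3))) = 0*(4 + (2 - I*√3/3)) = 0*(6 - I*√3/3) = 0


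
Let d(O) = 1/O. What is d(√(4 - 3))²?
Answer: 1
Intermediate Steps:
d(√(4 - 3))² = (1/(√(4 - 3)))² = (1/(√1))² = (1/1)² = 1² = 1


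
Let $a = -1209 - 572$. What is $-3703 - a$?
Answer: $-1922$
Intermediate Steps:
$a = -1781$ ($a = -1209 - 572 = -1781$)
$-3703 - a = -3703 - -1781 = -3703 + 1781 = -1922$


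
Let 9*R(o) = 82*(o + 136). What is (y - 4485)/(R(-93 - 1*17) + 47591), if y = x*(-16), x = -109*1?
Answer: -24669/430451 ≈ -0.057310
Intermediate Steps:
x = -109
R(o) = 11152/9 + 82*o/9 (R(o) = (82*(o + 136))/9 = (82*(136 + o))/9 = (11152 + 82*o)/9 = 11152/9 + 82*o/9)
y = 1744 (y = -109*(-16) = 1744)
(y - 4485)/(R(-93 - 1*17) + 47591) = (1744 - 4485)/((11152/9 + 82*(-93 - 1*17)/9) + 47591) = -2741/((11152/9 + 82*(-93 - 17)/9) + 47591) = -2741/((11152/9 + (82/9)*(-110)) + 47591) = -2741/((11152/9 - 9020/9) + 47591) = -2741/(2132/9 + 47591) = -2741/430451/9 = -2741*9/430451 = -24669/430451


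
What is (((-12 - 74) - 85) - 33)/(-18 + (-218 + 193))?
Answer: 204/43 ≈ 4.7442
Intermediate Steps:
(((-12 - 74) - 85) - 33)/(-18 + (-218 + 193)) = ((-86 - 85) - 33)/(-18 - 25) = (-171 - 33)/(-43) = -204*(-1/43) = 204/43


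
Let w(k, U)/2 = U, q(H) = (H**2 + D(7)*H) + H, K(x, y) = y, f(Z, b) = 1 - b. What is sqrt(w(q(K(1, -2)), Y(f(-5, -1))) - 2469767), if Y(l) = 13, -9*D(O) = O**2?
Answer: I*sqrt(2469741) ≈ 1571.5*I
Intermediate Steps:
D(O) = -O**2/9
q(H) = H**2 - 40*H/9 (q(H) = (H**2 + (-1/9*7**2)*H) + H = (H**2 + (-1/9*49)*H) + H = (H**2 - 49*H/9) + H = H**2 - 40*H/9)
w(k, U) = 2*U
sqrt(w(q(K(1, -2)), Y(f(-5, -1))) - 2469767) = sqrt(2*13 - 2469767) = sqrt(26 - 2469767) = sqrt(-2469741) = I*sqrt(2469741)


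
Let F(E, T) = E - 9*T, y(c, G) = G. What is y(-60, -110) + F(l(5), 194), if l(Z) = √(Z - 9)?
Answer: -1856 + 2*I ≈ -1856.0 + 2.0*I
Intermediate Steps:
l(Z) = √(-9 + Z)
y(-60, -110) + F(l(5), 194) = -110 + (√(-9 + 5) - 9*194) = -110 + (√(-4) - 1746) = -110 + (2*I - 1746) = -110 + (-1746 + 2*I) = -1856 + 2*I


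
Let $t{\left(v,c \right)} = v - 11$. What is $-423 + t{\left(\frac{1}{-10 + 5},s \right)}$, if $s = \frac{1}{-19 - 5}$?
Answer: $- \frac{2171}{5} \approx -434.2$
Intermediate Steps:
$s = - \frac{1}{24}$ ($s = \frac{1}{-24} = - \frac{1}{24} \approx -0.041667$)
$t{\left(v,c \right)} = -11 + v$
$-423 + t{\left(\frac{1}{-10 + 5},s \right)} = -423 - \left(11 - \frac{1}{-10 + 5}\right) = -423 - \left(11 - \frac{1}{-5}\right) = -423 - \frac{56}{5} = - \frac{2171}{5}$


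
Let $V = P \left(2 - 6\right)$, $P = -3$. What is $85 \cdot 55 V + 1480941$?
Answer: $1537041$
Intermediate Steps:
$V = 12$ ($V = - 3 \left(2 - 6\right) = \left(-3\right) \left(-4\right) = 12$)
$85 \cdot 55 V + 1480941 = 85 \cdot 55 \cdot 12 + 1480941 = 4675 \cdot 12 + 1480941 = 56100 + 1480941 = 1537041$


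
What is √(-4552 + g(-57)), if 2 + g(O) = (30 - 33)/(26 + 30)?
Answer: I*√3570378/28 ≈ 67.484*I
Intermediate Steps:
g(O) = -115/56 (g(O) = -2 + (30 - 33)/(26 + 30) = -2 - 3/56 = -115/56)
√(-4552 + g(-57)) = √(-4552 - 115/56) = √(-255027/56) = I*√3570378/28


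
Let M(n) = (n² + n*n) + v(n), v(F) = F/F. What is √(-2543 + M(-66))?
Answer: √6170 ≈ 78.549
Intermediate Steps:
v(F) = 1
M(n) = 1 + 2*n² (M(n) = (n² + n*n) + 1 = (n² + n²) + 1 = 2*n² + 1 = 1 + 2*n²)
√(-2543 + M(-66)) = √(-2543 + (1 + 2*(-66)²)) = √(-2543 + (1 + 2*4356)) = √(-2543 + (1 + 8712)) = √(-2543 + 8713) = √6170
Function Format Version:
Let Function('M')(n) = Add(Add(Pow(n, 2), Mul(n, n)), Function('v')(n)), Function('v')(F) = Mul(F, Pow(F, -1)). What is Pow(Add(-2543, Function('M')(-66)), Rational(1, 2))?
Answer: Pow(6170, Rational(1, 2)) ≈ 78.549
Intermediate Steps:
Function('v')(F) = 1
Function('M')(n) = Add(1, Mul(2, Pow(n, 2))) (Function('M')(n) = Add(Add(Pow(n, 2), Mul(n, n)), 1) = Add(Add(Pow(n, 2), Pow(n, 2)), 1) = Add(Mul(2, Pow(n, 2)), 1) = Add(1, Mul(2, Pow(n, 2))))
Pow(Add(-2543, Function('M')(-66)), Rational(1, 2)) = Pow(Add(-2543, Add(1, Mul(2, Pow(-66, 2)))), Rational(1, 2)) = Pow(Add(-2543, Add(1, Mul(2, 4356))), Rational(1, 2)) = Pow(Add(-2543, Add(1, 8712)), Rational(1, 2)) = Pow(Add(-2543, 8713), Rational(1, 2)) = Pow(6170, Rational(1, 2))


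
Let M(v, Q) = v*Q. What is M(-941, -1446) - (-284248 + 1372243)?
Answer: 272691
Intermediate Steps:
M(v, Q) = Q*v
M(-941, -1446) - (-284248 + 1372243) = -1446*(-941) - (-284248 + 1372243) = 1360686 - 1*1087995 = 1360686 - 1087995 = 272691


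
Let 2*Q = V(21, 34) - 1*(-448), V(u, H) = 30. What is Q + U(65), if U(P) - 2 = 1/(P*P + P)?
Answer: 1033891/4290 ≈ 241.00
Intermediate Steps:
U(P) = 2 + 1/(P + P**2) (U(P) = 2 + 1/(P*P + P) = 2 + 1/(P**2 + P) = 2 + 1/(P + P**2))
Q = 239 (Q = (30 - 1*(-448))/2 = (30 + 448)/2 = (1/2)*478 = 239)
Q + U(65) = 239 + (1 + 2*65 + 2*65**2)/(65*(1 + 65)) = 239 + (1/65)*(1 + 130 + 2*4225)/66 = 239 + (1/65)*(1/66)*(1 + 130 + 8450) = 239 + (1/65)*(1/66)*8581 = 239 + 8581/4290 = 1033891/4290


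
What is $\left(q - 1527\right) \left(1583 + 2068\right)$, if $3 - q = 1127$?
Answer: $-9678801$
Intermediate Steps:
$q = -1124$ ($q = 3 - 1127 = -1124$)
$\left(q - 1527\right) \left(1583 + 2068\right) = \left(-1124 - 1527\right) \left(1583 + 2068\right) = \left(-2651\right) 3651 = -9678801$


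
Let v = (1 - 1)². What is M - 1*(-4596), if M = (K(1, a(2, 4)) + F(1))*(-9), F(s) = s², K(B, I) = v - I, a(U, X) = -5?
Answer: 4542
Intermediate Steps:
v = 0 (v = 0² = 0)
K(B, I) = -I (K(B, I) = 0 - I = -I)
M = -54 (M = (-1*(-5) + 1²)*(-9) = (5 + 1)*(-9) = 6*(-9) = -54)
M - 1*(-4596) = -54 - 1*(-4596) = -54 + 4596 = 4542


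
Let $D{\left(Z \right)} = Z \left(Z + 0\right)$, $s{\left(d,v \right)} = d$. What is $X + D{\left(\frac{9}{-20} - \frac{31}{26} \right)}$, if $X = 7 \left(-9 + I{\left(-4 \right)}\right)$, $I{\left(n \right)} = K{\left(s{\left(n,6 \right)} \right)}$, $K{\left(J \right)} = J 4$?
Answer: $- \frac{11647671}{67600} \approx -172.3$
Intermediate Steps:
$D{\left(Z \right)} = Z^{2}$ ($D{\left(Z \right)} = Z Z = Z^{2}$)
$K{\left(J \right)} = 4 J$
$I{\left(n \right)} = 4 n$
$X = -175$ ($X = 7 \left(-9 + 4 \left(-4\right)\right) = 7 \left(-9 - 16\right) = 7 \left(-25\right) = -175$)
$X + D{\left(\frac{9}{-20} - \frac{31}{26} \right)} = -175 + \left(\frac{9}{-20} - \frac{31}{26}\right)^{2} = -175 + \left(9 \left(- \frac{1}{20}\right) - \frac{31}{26}\right)^{2} = -175 + \left(- \frac{9}{20} - \frac{31}{26}\right)^{2} = -175 + \left(- \frac{427}{260}\right)^{2} = -175 + \frac{182329}{67600} = - \frac{11647671}{67600}$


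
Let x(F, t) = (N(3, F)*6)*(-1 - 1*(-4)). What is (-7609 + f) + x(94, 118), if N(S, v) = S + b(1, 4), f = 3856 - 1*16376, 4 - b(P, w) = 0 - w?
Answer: -19931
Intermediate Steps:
b(P, w) = 4 + w (b(P, w) = 4 - (0 - w) = 4 - (-1)*w = 4 + w)
f = -12520 (f = 3856 - 16376 = -12520)
N(S, v) = 8 + S (N(S, v) = S + (4 + 4) = S + 8 = 8 + S)
x(F, t) = 198 (x(F, t) = ((8 + 3)*6)*(-1 - 1*(-4)) = (11*6)*(-1 + 4) = 66*3 = 198)
(-7609 + f) + x(94, 118) = (-7609 - 12520) + 198 = -20129 + 198 = -19931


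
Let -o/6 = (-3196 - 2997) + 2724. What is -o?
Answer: -20814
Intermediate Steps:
o = 20814 (o = -6*((-3196 - 2997) + 2724) = -6*(-6193 + 2724) = -6*(-3469) = 20814)
-o = -1*20814 = -20814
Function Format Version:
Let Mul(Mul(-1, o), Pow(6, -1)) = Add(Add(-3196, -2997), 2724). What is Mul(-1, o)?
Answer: -20814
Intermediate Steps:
o = 20814 (o = Mul(-6, Add(Add(-3196, -2997), 2724)) = Mul(-6, Add(-6193, 2724)) = Mul(-6, -3469) = 20814)
Mul(-1, o) = Mul(-1, 20814) = -20814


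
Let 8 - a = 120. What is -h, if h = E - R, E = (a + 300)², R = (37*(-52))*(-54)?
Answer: 68552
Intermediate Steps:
a = -112 (a = 8 - 1*120 = 8 - 120 = -112)
R = 103896 (R = -1924*(-54) = 103896)
E = 35344 (E = (-112 + 300)² = 188² = 35344)
h = -68552 (h = 35344 - 1*103896 = 35344 - 103896 = -68552)
-h = -1*(-68552) = 68552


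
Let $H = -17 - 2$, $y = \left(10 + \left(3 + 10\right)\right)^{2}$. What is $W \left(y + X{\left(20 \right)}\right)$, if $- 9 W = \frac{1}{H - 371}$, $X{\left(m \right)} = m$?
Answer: $\frac{61}{390} \approx 0.15641$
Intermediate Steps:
$y = 529$ ($y = \left(10 + 13\right)^{2} = 23^{2} = 529$)
$H = -19$ ($H = -17 - 2 = -19$)
$W = \frac{1}{3510}$ ($W = - \frac{1}{9 \left(-19 - 371\right)} = - \frac{1}{9 \left(-390\right)} = \left(- \frac{1}{9}\right) \left(- \frac{1}{390}\right) = \frac{1}{3510} \approx 0.0002849$)
$W \left(y + X{\left(20 \right)}\right) = \frac{529 + 20}{3510} = \frac{1}{3510} \cdot 549 = \frac{61}{390}$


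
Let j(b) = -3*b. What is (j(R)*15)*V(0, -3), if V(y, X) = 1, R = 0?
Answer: 0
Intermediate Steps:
(j(R)*15)*V(0, -3) = (-3*0*15)*1 = (0*15)*1 = 0*1 = 0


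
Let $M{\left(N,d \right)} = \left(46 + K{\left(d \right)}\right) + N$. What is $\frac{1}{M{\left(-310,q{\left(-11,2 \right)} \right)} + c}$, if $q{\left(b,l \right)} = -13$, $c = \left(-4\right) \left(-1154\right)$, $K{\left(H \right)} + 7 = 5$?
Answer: $\frac{1}{4350} \approx 0.00022989$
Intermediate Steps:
$K{\left(H \right)} = -2$ ($K{\left(H \right)} = -7 + 5 = -2$)
$c = 4616$
$M{\left(N,d \right)} = 44 + N$ ($M{\left(N,d \right)} = \left(46 - 2\right) + N = 44 + N$)
$\frac{1}{M{\left(-310,q{\left(-11,2 \right)} \right)} + c} = \frac{1}{\left(44 - 310\right) + 4616} = \frac{1}{-266 + 4616} = \frac{1}{4350}$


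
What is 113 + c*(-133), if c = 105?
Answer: -13852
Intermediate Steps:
113 + c*(-133) = 113 + 105*(-133) = 113 - 13965 = -13852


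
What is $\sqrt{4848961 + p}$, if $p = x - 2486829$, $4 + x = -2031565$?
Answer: $\sqrt{330563} \approx 574.95$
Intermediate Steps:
$x = -2031569$ ($x = -4 - 2031565 = -2031569$)
$p = -4518398$ ($p = -2031569 - 2486829 = -4518398$)
$\sqrt{4848961 + p} = \sqrt{4848961 - 4518398} = \sqrt{330563}$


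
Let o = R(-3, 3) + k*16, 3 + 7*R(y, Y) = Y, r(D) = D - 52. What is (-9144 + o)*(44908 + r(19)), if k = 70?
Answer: -360077000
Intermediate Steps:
r(D) = -52 + D
R(y, Y) = -3/7 + Y/7
o = 1120 (o = (-3/7 + (⅐)*3) + 70*16 = (-3/7 + 3/7) + 1120 = 0 + 1120 = 1120)
(-9144 + o)*(44908 + r(19)) = (-9144 + 1120)*(44908 + (-52 + 19)) = -8024*(44908 - 33) = -8024*44875 = -360077000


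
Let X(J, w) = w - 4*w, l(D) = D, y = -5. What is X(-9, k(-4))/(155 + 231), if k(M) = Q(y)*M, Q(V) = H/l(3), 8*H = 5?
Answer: 5/772 ≈ 0.0064767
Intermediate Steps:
H = 5/8 (H = (⅛)*5 = 5/8 ≈ 0.62500)
Q(V) = 5/24 (Q(V) = (5/8)/3 = (5/8)*(⅓) = 5/24)
k(M) = 5*M/24
X(J, w) = -3*w
X(-9, k(-4))/(155 + 231) = (-5*(-4)/8)/(155 + 231) = -3*(-⅚)/386 = (5/2)*(1/386) = 5/772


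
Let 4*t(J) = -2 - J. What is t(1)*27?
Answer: -81/4 ≈ -20.250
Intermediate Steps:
t(J) = -1/2 - J/4 (t(J) = (-2 - J)/4 = -1/2 - J/4)
t(1)*27 = (-1/2 - 1/4*1)*27 = (-1/2 - 1/4)*27 = -3/4*27 = -81/4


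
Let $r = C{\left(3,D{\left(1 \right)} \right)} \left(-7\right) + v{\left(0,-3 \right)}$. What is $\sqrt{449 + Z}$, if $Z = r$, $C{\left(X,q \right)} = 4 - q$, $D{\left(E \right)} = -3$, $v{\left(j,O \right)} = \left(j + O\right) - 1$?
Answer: $6 \sqrt{11} \approx 19.9$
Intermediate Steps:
$v{\left(j,O \right)} = -1 + O + j$ ($v{\left(j,O \right)} = \left(O + j\right) - 1 = -1 + O + j$)
$r = -53$ ($r = \left(4 - -3\right) \left(-7\right) - 4 = \left(4 + 3\right) \left(-7\right) - 4 = 7 \left(-7\right) - 4 = -49 - 4 = -53$)
$Z = -53$
$\sqrt{449 + Z} = \sqrt{449 - 53} = \sqrt{396} = 6 \sqrt{11}$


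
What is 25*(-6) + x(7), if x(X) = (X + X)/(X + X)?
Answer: -149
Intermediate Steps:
x(X) = 1 (x(X) = (2*X)/((2*X)) = (2*X)*(1/(2*X)) = 1)
25*(-6) + x(7) = 25*(-6) + 1 = -150 + 1 = -149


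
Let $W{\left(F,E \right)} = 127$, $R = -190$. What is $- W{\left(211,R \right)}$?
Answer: $-127$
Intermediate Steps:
$- W{\left(211,R \right)} = \left(-1\right) 127 = -127$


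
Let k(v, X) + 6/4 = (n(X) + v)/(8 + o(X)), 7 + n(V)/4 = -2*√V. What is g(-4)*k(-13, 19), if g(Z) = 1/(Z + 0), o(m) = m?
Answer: 163/216 + 2*√19/27 ≈ 1.0775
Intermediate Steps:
n(V) = -28 - 8*√V (n(V) = -28 + 4*(-2*√V) = -28 - 8*√V)
k(v, X) = -3/2 + (-28 + v - 8*√X)/(8 + X) (k(v, X) = -3/2 + ((-28 - 8*√X) + v)/(8 + X) = -3/2 + (-28 + v - 8*√X)/(8 + X))
g(Z) = 1/Z
g(-4)*k(-13, 19) = ((-40 - 13 - 8*√19 - 3/2*19)/(8 + 19))/(-4) = -(-40 - 13 - 8*√19 - 57/2)/(4*27) = -(-163/2 - 8*√19)/108 = -(-163/54 - 8*√19/27)/4 = 163/216 + 2*√19/27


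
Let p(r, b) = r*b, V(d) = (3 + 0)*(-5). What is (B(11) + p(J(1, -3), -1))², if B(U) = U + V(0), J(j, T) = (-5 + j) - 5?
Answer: 25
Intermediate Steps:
J(j, T) = -10 + j
V(d) = -15 (V(d) = 3*(-5) = -15)
B(U) = -15 + U (B(U) = U - 15 = -15 + U)
p(r, b) = b*r
(B(11) + p(J(1, -3), -1))² = ((-15 + 11) - (-10 + 1))² = (-4 - 1*(-9))² = (-4 + 9)² = 5² = 25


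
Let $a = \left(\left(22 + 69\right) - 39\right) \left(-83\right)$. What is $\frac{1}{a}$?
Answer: $- \frac{1}{4316} \approx -0.0002317$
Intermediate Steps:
$a = -4316$ ($a = \left(91 - 39\right) \left(-83\right) = 52 \left(-83\right) = -4316$)
$\frac{1}{a} = \frac{1}{-4316} = - \frac{1}{4316}$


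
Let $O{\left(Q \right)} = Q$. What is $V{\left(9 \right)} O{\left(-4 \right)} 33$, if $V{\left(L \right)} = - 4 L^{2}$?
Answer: $42768$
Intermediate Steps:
$V{\left(9 \right)} O{\left(-4 \right)} 33 = - 4 \cdot 9^{2} \left(-4\right) 33 = \left(-4\right) 81 \left(-4\right) 33 = \left(-324\right) \left(-4\right) 33 = 1296 \cdot 33 = 42768$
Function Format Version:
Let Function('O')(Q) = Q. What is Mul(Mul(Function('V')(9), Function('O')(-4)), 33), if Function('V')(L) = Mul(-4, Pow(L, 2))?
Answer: 42768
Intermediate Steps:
Mul(Mul(Function('V')(9), Function('O')(-4)), 33) = Mul(Mul(Mul(-4, Pow(9, 2)), -4), 33) = Mul(Mul(Mul(-4, 81), -4), 33) = Mul(Mul(-324, -4), 33) = Mul(1296, 33) = 42768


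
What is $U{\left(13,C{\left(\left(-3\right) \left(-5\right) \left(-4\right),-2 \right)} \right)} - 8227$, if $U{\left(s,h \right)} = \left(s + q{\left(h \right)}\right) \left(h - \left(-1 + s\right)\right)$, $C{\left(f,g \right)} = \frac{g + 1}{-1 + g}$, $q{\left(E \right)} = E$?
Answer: $- \frac{75443}{9} \approx -8382.6$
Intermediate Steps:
$C{\left(f,g \right)} = \frac{1 + g}{-1 + g}$
$U{\left(s,h \right)} = \left(h + s\right) \left(1 + h - s\right)$ ($U{\left(s,h \right)} = \left(s + h\right) \left(h - \left(-1 + s\right)\right) = \left(h + s\right) \left(1 + h - s\right)$)
$U{\left(13,C{\left(\left(-3\right) \left(-5\right) \left(-4\right),-2 \right)} \right)} - 8227 = \left(\frac{1 - 2}{-1 - 2} + 13 + \left(\frac{1 - 2}{-1 - 2}\right)^{2} - 13^{2}\right) - 8227 = \left(\frac{1}{-3} \left(-1\right) + 13 + \left(\frac{1}{-3} \left(-1\right)\right)^{2} - 169\right) - 8227 = \left(\left(- \frac{1}{3}\right) \left(-1\right) + 13 + \left(\left(- \frac{1}{3}\right) \left(-1\right)\right)^{2} - 169\right) - 8227 = \left(\frac{1}{3} + 13 + \left(\frac{1}{3}\right)^{2} - 169\right) - 8227 = \left(\frac{1}{3} + 13 + \frac{1}{9} - 169\right) - 8227 = - \frac{1400}{9} - 8227 = - \frac{75443}{9}$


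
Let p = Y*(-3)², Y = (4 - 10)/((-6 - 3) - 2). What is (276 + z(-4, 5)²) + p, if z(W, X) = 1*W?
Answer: 3266/11 ≈ 296.91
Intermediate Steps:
z(W, X) = W
Y = 6/11 (Y = -6/(-9 - 2) = -6/(-11) = -6*(-1/11) = 6/11 ≈ 0.54545)
p = 54/11 (p = (6/11)*(-3)² = (6/11)*9 = 54/11 ≈ 4.9091)
(276 + z(-4, 5)²) + p = (276 + (-4)²) + 54/11 = (276 + 16) + 54/11 = 292 + 54/11 = 3266/11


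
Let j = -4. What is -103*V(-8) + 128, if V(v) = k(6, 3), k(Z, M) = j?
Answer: 540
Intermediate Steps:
k(Z, M) = -4
V(v) = -4
-103*V(-8) + 128 = -103*(-4) + 128 = 412 + 128 = 540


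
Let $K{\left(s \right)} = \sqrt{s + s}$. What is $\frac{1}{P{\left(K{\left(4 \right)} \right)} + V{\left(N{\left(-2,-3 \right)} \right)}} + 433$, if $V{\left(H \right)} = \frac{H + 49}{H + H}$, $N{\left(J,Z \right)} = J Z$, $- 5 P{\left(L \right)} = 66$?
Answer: $\frac{223801}{517} \approx 432.88$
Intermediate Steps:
$K{\left(s \right)} = \sqrt{2} \sqrt{s}$ ($K{\left(s \right)} = \sqrt{2 s} = \sqrt{2} \sqrt{s}$)
$P{\left(L \right)} = - \frac{66}{5}$ ($P{\left(L \right)} = \left(- \frac{1}{5}\right) 66 = - \frac{66}{5}$)
$V{\left(H \right)} = \frac{49 + H}{2 H}$
$\frac{1}{P{\left(K{\left(4 \right)} \right)} + V{\left(N{\left(-2,-3 \right)} \right)}} + 433 = \frac{1}{- \frac{66}{5} + \frac{49 - -6}{2 \left(\left(-2\right) \left(-3\right)\right)}} + 433 = \frac{1}{- \frac{66}{5} + \frac{49 + 6}{2 \cdot 6}} + 433 = \frac{1}{- \frac{66}{5} + \frac{1}{2} \cdot \frac{1}{6} \cdot 55} + 433 = \frac{1}{- \frac{66}{5} + \frac{55}{12}} + 433 = \frac{1}{- \frac{517}{60}} + 433 = - \frac{60}{517} + 433 = \frac{223801}{517}$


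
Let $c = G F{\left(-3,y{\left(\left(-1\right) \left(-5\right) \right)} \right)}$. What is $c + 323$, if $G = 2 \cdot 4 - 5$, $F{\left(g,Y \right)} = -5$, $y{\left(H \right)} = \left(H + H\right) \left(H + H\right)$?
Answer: $308$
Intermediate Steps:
$y{\left(H \right)} = 4 H^{2}$ ($y{\left(H \right)} = 2 H 2 H = 4 H^{2}$)
$G = 3$ ($G = 8 - 5 = 3$)
$c = -15$ ($c = 3 \left(-5\right) = -15$)
$c + 323 = -15 + 323 = 308$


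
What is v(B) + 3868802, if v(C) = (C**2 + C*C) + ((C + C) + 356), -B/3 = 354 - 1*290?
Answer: 3942502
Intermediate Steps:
B = -192 (B = -3*(354 - 1*290) = -3*(354 - 290) = -3*64 = -192)
v(C) = 356 + 2*C + 2*C**2 (v(C) = (C**2 + C**2) + (2*C + 356) = 2*C**2 + (356 + 2*C) = 356 + 2*C + 2*C**2)
v(B) + 3868802 = (356 + 2*(-192) + 2*(-192)**2) + 3868802 = (356 - 384 + 2*36864) + 3868802 = (356 - 384 + 73728) + 3868802 = 73700 + 3868802 = 3942502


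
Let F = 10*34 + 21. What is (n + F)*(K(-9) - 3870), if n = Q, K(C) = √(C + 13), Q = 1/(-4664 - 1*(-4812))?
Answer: -51665843/37 ≈ -1.3964e+6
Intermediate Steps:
Q = 1/148 (Q = 1/(-4664 + 4812) = 1/148 ≈ 0.0067568)
K(C) = √(13 + C)
F = 361 (F = 340 + 21 = 361)
n = 1/148 ≈ 0.0067568
(n + F)*(K(-9) - 3870) = (1/148 + 361)*(√(13 - 9) - 3870) = 53429*(√4 - 3870)/148 = 53429*(2 - 3870)/148 = (53429/148)*(-3868) = -51665843/37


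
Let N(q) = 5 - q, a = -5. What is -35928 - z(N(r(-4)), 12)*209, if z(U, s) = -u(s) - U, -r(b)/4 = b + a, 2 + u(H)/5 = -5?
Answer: -49722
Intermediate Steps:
u(H) = -35 (u(H) = -10 + 5*(-5) = -10 - 25 = -35)
r(b) = 20 - 4*b (r(b) = -4*(b - 5) = -4*(-5 + b) = 20 - 4*b)
z(U, s) = 35 - U (z(U, s) = -1*(-35) - U = 35 - U)
-35928 - z(N(r(-4)), 12)*209 = -35928 - (35 - (5 - (20 - 4*(-4))))*209 = -35928 - (35 - (5 - (20 + 16)))*209 = -35928 - (35 - (5 - 1*36))*209 = -35928 - (35 - (5 - 36))*209 = -35928 - (35 - 1*(-31))*209 = -35928 - (35 + 31)*209 = -35928 - 66*209 = -35928 - 1*13794 = -35928 - 13794 = -49722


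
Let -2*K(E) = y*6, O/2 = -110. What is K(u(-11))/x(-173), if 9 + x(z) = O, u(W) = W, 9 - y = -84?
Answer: 279/229 ≈ 1.2183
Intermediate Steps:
y = 93 (y = 9 - 1*(-84) = 9 + 84 = 93)
O = -220 (O = 2*(-110) = -220)
x(z) = -229 (x(z) = -9 - 220 = -229)
K(E) = -279 (K(E) = -93*6/2 = -½*558 = -279)
K(u(-11))/x(-173) = -279/(-229) = -279*(-1/229) = 279/229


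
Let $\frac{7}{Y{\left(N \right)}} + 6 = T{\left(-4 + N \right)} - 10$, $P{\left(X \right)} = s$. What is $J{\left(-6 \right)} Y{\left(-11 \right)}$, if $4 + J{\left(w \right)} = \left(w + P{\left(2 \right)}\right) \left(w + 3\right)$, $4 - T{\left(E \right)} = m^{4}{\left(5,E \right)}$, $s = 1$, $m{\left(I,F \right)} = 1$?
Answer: $- \frac{77}{13} \approx -5.9231$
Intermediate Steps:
$P{\left(X \right)} = 1$
$T{\left(E \right)} = 3$ ($T{\left(E \right)} = 4 - 1^{4} = 4 - 1 = 3$)
$J{\left(w \right)} = -4 + \left(1 + w\right) \left(3 + w\right)$ ($J{\left(w \right)} = -4 + \left(w + 1\right) \left(w + 3\right) = -4 + \left(1 + w\right) \left(3 + w\right)$)
$Y{\left(N \right)} = - \frac{7}{13}$ ($Y{\left(N \right)} = \frac{7}{-6 + \left(3 - 10\right)} = \frac{7}{-6 - 7} = \frac{7}{-13} = 7 \left(- \frac{1}{13}\right) = - \frac{7}{13}$)
$J{\left(-6 \right)} Y{\left(-11 \right)} = \left(-1 + \left(-6\right)^{2} + 4 \left(-6\right)\right) \left(- \frac{7}{13}\right) = \left(-1 + 36 - 24\right) \left(- \frac{7}{13}\right) = 11 \left(- \frac{7}{13}\right) = - \frac{77}{13}$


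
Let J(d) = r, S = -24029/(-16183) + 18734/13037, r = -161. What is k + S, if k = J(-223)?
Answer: -33350982736/210977771 ≈ -158.08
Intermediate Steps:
S = 616438395/210977771 (S = -24029*(-1/16183) + 18734*(1/13037) = 24029/16183 + 18734/13037 = 616438395/210977771 ≈ 2.9218)
J(d) = -161
k = -161
k + S = -161 + 616438395/210977771 = -33350982736/210977771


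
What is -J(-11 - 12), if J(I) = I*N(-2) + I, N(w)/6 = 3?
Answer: 437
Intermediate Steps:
N(w) = 18 (N(w) = 6*3 = 18)
J(I) = 19*I (J(I) = I*18 + I = 18*I + I = 19*I)
-J(-11 - 12) = -19*(-11 - 12) = -19*(-23) = -1*(-437) = 437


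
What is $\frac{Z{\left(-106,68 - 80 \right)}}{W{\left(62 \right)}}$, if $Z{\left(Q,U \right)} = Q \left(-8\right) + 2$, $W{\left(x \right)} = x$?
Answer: $\frac{425}{31} \approx 13.71$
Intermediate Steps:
$Z{\left(Q,U \right)} = 2 - 8 Q$ ($Z{\left(Q,U \right)} = - 8 Q + 2 = 2 - 8 Q$)
$\frac{Z{\left(-106,68 - 80 \right)}}{W{\left(62 \right)}} = \frac{2 - -848}{62} = \left(2 + 848\right) \frac{1}{62} = 850 \cdot \frac{1}{62} = \frac{425}{31}$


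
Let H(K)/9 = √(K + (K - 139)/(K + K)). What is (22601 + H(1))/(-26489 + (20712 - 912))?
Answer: -22601/6689 - 18*I*√17/6689 ≈ -3.3788 - 0.011095*I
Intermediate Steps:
H(K) = 9*√(K + (-139 + K)/(2*K)) (H(K) = 9*√(K + (K - 139)/(K + K)) = 9*√(K + (-139 + K)/((2*K))) = 9*√(K + (-139 + K)*(1/(2*K))) = 9*√(K + (-139 + K)/(2*K)))
(22601 + H(1))/(-26489 + (20712 - 912)) = (22601 + 9*√(2 - 278/1 + 4*1)/2)/(-26489 + (20712 - 912)) = (22601 + 9*√(2 - 278*1 + 4)/2)/(-26489 + 19800) = (22601 + 9*√(2 - 278 + 4)/2)/(-6689) = (22601 + 9*√(-272)/2)*(-1/6689) = (22601 + 9*(4*I*√17)/2)*(-1/6689) = (22601 + 18*I*√17)*(-1/6689) = -22601/6689 - 18*I*√17/6689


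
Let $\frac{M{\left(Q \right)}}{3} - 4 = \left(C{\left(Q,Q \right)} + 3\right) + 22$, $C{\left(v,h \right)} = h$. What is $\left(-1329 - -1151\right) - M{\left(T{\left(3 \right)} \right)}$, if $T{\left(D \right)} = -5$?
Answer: $-250$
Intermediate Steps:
$M{\left(Q \right)} = 87 + 3 Q$ ($M{\left(Q \right)} = 12 + 3 \left(\left(Q + 3\right) + 22\right) = 12 + 3 \left(\left(3 + Q\right) + 22\right) = 12 + 3 \left(25 + Q\right) = 12 + \left(75 + 3 Q\right) = 87 + 3 Q$)
$\left(-1329 - -1151\right) - M{\left(T{\left(3 \right)} \right)} = \left(-1329 - -1151\right) - \left(87 + 3 \left(-5\right)\right) = \left(-1329 + 1151\right) - \left(87 - 15\right) = -178 - 72 = -250$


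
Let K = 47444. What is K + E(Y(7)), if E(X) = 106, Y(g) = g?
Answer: 47550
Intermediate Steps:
K + E(Y(7)) = 47444 + 106 = 47550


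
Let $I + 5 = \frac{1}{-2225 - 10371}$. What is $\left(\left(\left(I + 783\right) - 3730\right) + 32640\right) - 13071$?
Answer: $\frac{209307731}{12596} \approx 16617.0$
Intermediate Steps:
$I = - \frac{62981}{12596}$ ($I = -5 + \frac{1}{-2225 - 10371} = -5 + \frac{1}{-12596} = -5 - \frac{1}{12596} = - \frac{62981}{12596} \approx -5.0001$)
$\left(\left(\left(I + 783\right) - 3730\right) + 32640\right) - 13071 = \left(\left(\left(- \frac{62981}{12596} + 783\right) - 3730\right) + 32640\right) - 13071 = \left(\left(\frac{9799687}{12596} - 3730\right) + 32640\right) - 13071 = \left(- \frac{37183393}{12596} + 32640\right) - 13071 = \frac{373950047}{12596} - 13071 = \frac{209307731}{12596}$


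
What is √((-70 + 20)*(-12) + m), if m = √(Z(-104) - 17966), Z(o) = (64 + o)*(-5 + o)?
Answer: √(600 + I*√13606) ≈ 24.609 + 2.3699*I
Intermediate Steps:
Z(o) = (-5 + o)*(64 + o)
m = I*√13606 (m = √((-320 + (-104)² + 59*(-104)) - 17966) = √((-320 + 10816 - 6136) - 17966) = √(4360 - 17966) = √(-13606) = I*√13606 ≈ 116.64*I)
√((-70 + 20)*(-12) + m) = √((-70 + 20)*(-12) + I*√13606) = √(-50*(-12) + I*√13606) = √(600 + I*√13606)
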